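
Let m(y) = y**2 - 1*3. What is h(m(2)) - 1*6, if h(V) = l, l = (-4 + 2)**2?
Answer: -2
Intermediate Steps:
m(y) = -3 + y**2 (m(y) = y**2 - 3 = -3 + y**2)
l = 4 (l = (-2)**2 = 4)
h(V) = 4
h(m(2)) - 1*6 = 4 - 1*6 = 4 - 6 = -2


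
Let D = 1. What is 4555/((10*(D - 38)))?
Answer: -911/74 ≈ -12.311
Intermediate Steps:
4555/((10*(D - 38))) = 4555/((10*(1 - 38))) = 4555/((10*(-37))) = 4555/(-370) = 4555*(-1/370) = -911/74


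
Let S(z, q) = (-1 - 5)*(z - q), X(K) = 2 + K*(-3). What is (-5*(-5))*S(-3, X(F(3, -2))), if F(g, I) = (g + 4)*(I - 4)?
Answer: 19650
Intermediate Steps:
F(g, I) = (-4 + I)*(4 + g) (F(g, I) = (4 + g)*(-4 + I) = (-4 + I)*(4 + g))
X(K) = 2 - 3*K
S(z, q) = -6*z + 6*q (S(z, q) = -6*(z - q) = -6*z + 6*q)
(-5*(-5))*S(-3, X(F(3, -2))) = (-5*(-5))*(-6*(-3) + 6*(2 - 3*(-16 - 4*3 + 4*(-2) - 2*3))) = 25*(18 + 6*(2 - 3*(-16 - 12 - 8 - 6))) = 25*(18 + 6*(2 - 3*(-42))) = 25*(18 + 6*(2 + 126)) = 25*(18 + 6*128) = 25*(18 + 768) = 25*786 = 19650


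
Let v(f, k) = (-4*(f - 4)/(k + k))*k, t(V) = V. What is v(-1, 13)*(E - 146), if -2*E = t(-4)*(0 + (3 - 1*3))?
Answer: -1460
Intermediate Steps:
v(f, k) = 8 - 2*f (v(f, k) = (-4*(-4 + f)/(2*k))*k = (-4*(-4 + f)*1/(2*k))*k = (-2*(-4 + f)/k)*k = 8 - 2*f)
E = 0 (E = -(-2)*(0 + (3 - 1*3)) = -(-2)*(0 + (3 - 3)) = -(-2)*(0 + 0) = -(-2)*0 = -½*0 = 0)
v(-1, 13)*(E - 146) = (8 - 2*(-1))*(0 - 146) = (8 + 2)*(-146) = 10*(-146) = -1460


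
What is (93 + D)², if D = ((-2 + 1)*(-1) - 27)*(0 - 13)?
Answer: 185761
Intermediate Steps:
D = 338 (D = (-1*(-1) - 27)*(-13) = (1 - 27)*(-13) = -26*(-13) = 338)
(93 + D)² = (93 + 338)² = 431² = 185761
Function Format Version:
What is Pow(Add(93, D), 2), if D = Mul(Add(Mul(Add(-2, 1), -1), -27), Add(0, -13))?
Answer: 185761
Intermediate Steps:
D = 338 (D = Mul(Add(Mul(-1, -1), -27), -13) = Mul(Add(1, -27), -13) = Mul(-26, -13) = 338)
Pow(Add(93, D), 2) = Pow(Add(93, 338), 2) = Pow(431, 2) = 185761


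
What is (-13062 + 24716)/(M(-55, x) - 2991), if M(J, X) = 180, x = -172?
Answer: -11654/2811 ≈ -4.1459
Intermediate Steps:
(-13062 + 24716)/(M(-55, x) - 2991) = (-13062 + 24716)/(180 - 2991) = 11654/(-2811) = 11654*(-1/2811) = -11654/2811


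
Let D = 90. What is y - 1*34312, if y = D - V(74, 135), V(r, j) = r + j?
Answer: -34431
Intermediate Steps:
V(r, j) = j + r
y = -119 (y = 90 - (135 + 74) = 90 - 1*209 = 90 - 209 = -119)
y - 1*34312 = -119 - 1*34312 = -119 - 34312 = -34431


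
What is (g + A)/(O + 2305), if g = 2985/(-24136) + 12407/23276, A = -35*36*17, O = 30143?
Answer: -3008325471157/4557236716032 ≈ -0.66012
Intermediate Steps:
A = -21420 (A = -1260*17 = -21420)
g = 57494123/140447384 (g = 2985*(-1/24136) + 12407*(1/23276) = -2985/24136 + 12407/23276 = 57494123/140447384 ≈ 0.40936)
(g + A)/(O + 2305) = (57494123/140447384 - 21420)/(30143 + 2305) = -3008325471157/140447384/32448 = -3008325471157/140447384*1/32448 = -3008325471157/4557236716032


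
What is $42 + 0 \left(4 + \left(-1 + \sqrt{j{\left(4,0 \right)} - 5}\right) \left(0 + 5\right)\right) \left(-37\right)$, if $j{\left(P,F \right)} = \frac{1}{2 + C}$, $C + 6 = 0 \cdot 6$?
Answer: $42$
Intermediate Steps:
$C = -6$ ($C = -6 + 0 \cdot 6 = -6 + 0 = -6$)
$j{\left(P,F \right)} = - \frac{1}{4}$ ($j{\left(P,F \right)} = \frac{1}{2 - 6} = \frac{1}{-4} = - \frac{1}{4}$)
$42 + 0 \left(4 + \left(-1 + \sqrt{j{\left(4,0 \right)} - 5}\right) \left(0 + 5\right)\right) \left(-37\right) = 42 + 0 \left(4 + \left(-1 + \sqrt{- \frac{1}{4} - 5}\right) \left(0 + 5\right)\right) \left(-37\right) = 42 + 0 \left(4 + \left(-1 + \sqrt{- \frac{21}{4}}\right) 5\right) \left(-37\right) = 42 + 0 \left(4 + \left(-1 + \frac{i \sqrt{21}}{2}\right) 5\right) \left(-37\right) = 42 + 0 \left(4 - \left(5 - \frac{5 i \sqrt{21}}{2}\right)\right) \left(-37\right) = 42 + 0 \left(-1 + \frac{5 i \sqrt{21}}{2}\right) \left(-37\right) = 42 + 0 \left(-37\right) = 42 + 0 = 42$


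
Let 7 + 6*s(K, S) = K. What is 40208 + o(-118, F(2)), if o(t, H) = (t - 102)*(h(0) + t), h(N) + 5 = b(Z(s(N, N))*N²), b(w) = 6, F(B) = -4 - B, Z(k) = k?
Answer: 65948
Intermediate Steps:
s(K, S) = -7/6 + K/6
h(N) = 1 (h(N) = -5 + 6 = 1)
o(t, H) = (1 + t)*(-102 + t) (o(t, H) = (t - 102)*(1 + t) = (-102 + t)*(1 + t) = (1 + t)*(-102 + t))
40208 + o(-118, F(2)) = 40208 + (-102 + (-118)² - 101*(-118)) = 40208 + (-102 + 13924 + 11918) = 40208 + 25740 = 65948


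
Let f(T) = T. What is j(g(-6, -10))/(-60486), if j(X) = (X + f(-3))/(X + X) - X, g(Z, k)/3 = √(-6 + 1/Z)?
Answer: -1/120972 + 3*I*√222/372997 ≈ -8.2664e-6 + 0.00011984*I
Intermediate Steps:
g(Z, k) = 3*√(-6 + 1/Z)
j(X) = -X + (-3 + X)/(2*X) (j(X) = (X - 3)/(X + X) - X = (-3 + X)/((2*X)) - X = (-3 + X)*(1/(2*X)) - X = (-3 + X)/(2*X) - X = -X + (-3 + X)/(2*X))
j(g(-6, -10))/(-60486) = (½ - 3*√(-6 + 1/(-6)) - 3*1/(3*√(-6 + 1/(-6)))/2)/(-60486) = (½ - 3*√(-6 - ⅙) - 3*1/(3*√(-6 - ⅙))/2)*(-1/60486) = (½ - 3*√(-37/6) - 3*(-I*√222/111)/2)*(-1/60486) = (½ - 3*I*√222/6 - 3*(-I*√222/111)/2)*(-1/60486) = (½ - I*√222/2 - 3*(-I*√222/111)/2)*(-1/60486) = (½ - I*√222/2 - (-1)*I*√222/74)*(-1/60486) = (½ - I*√222/2 + I*√222/74)*(-1/60486) = (½ - 18*I*√222/37)*(-1/60486) = -1/120972 + 3*I*√222/372997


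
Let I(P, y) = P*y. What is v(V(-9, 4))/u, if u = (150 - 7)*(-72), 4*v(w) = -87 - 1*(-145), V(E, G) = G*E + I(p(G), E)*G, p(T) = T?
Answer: -29/20592 ≈ -0.0014083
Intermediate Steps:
V(E, G) = E*G + E*G² (V(E, G) = G*E + (G*E)*G = E*G + (E*G)*G = E*G + E*G²)
v(w) = 29/2 (v(w) = (-87 - 1*(-145))/4 = (-87 + 145)/4 = (¼)*58 = 29/2)
u = -10296 (u = 143*(-72) = -10296)
v(V(-9, 4))/u = (29/2)/(-10296) = (29/2)*(-1/10296) = -29/20592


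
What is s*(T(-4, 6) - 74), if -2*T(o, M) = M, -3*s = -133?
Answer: -10241/3 ≈ -3413.7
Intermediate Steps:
s = 133/3 (s = -1/3*(-133) = 133/3 ≈ 44.333)
T(o, M) = -M/2
s*(T(-4, 6) - 74) = 133*(-1/2*6 - 74)/3 = 133*(-3 - 74)/3 = (133/3)*(-77) = -10241/3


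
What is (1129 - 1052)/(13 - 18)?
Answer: -77/5 ≈ -15.400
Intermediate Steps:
(1129 - 1052)/(13 - 18) = 77/(-5) = 77*(-⅕) = -77/5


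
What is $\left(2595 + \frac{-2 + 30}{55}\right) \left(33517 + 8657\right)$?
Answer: $\frac{547315002}{5} \approx 1.0946 \cdot 10^{8}$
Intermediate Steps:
$\left(2595 + \frac{-2 + 30}{55}\right) \left(33517 + 8657\right) = \left(2595 + 28 \cdot \frac{1}{55}\right) 42174 = \left(2595 + \frac{28}{55}\right) 42174 = \frac{142753}{55} \cdot 42174 = \frac{547315002}{5}$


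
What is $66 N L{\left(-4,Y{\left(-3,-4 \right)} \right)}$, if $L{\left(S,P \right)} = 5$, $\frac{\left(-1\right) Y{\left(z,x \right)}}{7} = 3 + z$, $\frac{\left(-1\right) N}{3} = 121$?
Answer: $-119790$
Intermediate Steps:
$N = -363$ ($N = \left(-3\right) 121 = -363$)
$Y{\left(z,x \right)} = -21 - 7 z$ ($Y{\left(z,x \right)} = - 7 \left(3 + z\right) = -21 - 7 z$)
$66 N L{\left(-4,Y{\left(-3,-4 \right)} \right)} = 66 \left(-363\right) 5 = \left(-23958\right) 5 = -119790$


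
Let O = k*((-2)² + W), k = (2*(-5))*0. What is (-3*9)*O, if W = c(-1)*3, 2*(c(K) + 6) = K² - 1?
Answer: 0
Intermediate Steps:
c(K) = -13/2 + K²/2 (c(K) = -6 + (K² - 1)/2 = -6 + (-1 + K²)/2 = -6 + (-½ + K²/2) = -13/2 + K²/2)
W = -18 (W = (-13/2 + (½)*(-1)²)*3 = (-13/2 + (½)*1)*3 = (-13/2 + ½)*3 = -6*3 = -18)
k = 0 (k = -10*0 = 0)
O = 0 (O = 0*((-2)² - 18) = 0*(4 - 18) = 0*(-14) = 0)
(-3*9)*O = -3*9*0 = -27*0 = 0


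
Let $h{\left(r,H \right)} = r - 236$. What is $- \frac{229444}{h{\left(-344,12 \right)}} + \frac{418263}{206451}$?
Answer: $\frac{136814758}{344085} \approx 397.62$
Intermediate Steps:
$h{\left(r,H \right)} = -236 + r$ ($h{\left(r,H \right)} = r - 236 = -236 + r$)
$- \frac{229444}{h{\left(-344,12 \right)}} + \frac{418263}{206451} = - \frac{229444}{-236 - 344} + \frac{418263}{206451} = - \frac{229444}{-580} + 418263 \cdot \frac{1}{206451} = \left(-229444\right) \left(- \frac{1}{580}\right) + \frac{139421}{68817} = \frac{57361}{145} + \frac{139421}{68817} = \frac{136814758}{344085}$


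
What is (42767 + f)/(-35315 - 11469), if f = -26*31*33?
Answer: -16169/46784 ≈ -0.34561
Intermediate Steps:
f = -26598 (f = -806*33 = -26598)
(42767 + f)/(-35315 - 11469) = (42767 - 26598)/(-35315 - 11469) = 16169/(-46784) = 16169*(-1/46784) = -16169/46784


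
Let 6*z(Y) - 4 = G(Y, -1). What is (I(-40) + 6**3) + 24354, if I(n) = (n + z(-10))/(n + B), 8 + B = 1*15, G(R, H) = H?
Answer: 1621699/66 ≈ 24571.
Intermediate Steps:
z(Y) = 1/2 (z(Y) = 2/3 + (1/6)*(-1) = 2/3 - 1/6 = 1/2)
B = 7 (B = -8 + 1*15 = -8 + 15 = 7)
I(n) = (1/2 + n)/(7 + n) (I(n) = (n + 1/2)/(n + 7) = (1/2 + n)/(7 + n))
(I(-40) + 6**3) + 24354 = ((1/2 - 40)/(7 - 40) + 6**3) + 24354 = (-79/2/(-33) + 216) + 24354 = (-1/33*(-79/2) + 216) + 24354 = (79/66 + 216) + 24354 = 14335/66 + 24354 = 1621699/66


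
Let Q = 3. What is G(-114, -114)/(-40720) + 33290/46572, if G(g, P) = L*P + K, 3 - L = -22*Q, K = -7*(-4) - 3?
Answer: 430184963/474102960 ≈ 0.90737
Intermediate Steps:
K = 25 (K = 28 - 3 = 25)
L = 69 (L = 3 - (-22)*3 = 3 - 1*(-66) = 3 + 66 = 69)
G(g, P) = 25 + 69*P (G(g, P) = 69*P + 25 = 25 + 69*P)
G(-114, -114)/(-40720) + 33290/46572 = (25 + 69*(-114))/(-40720) + 33290/46572 = (25 - 7866)*(-1/40720) + 33290*(1/46572) = -7841*(-1/40720) + 16645/23286 = 7841/40720 + 16645/23286 = 430184963/474102960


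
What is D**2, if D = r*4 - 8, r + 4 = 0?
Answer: 576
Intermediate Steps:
r = -4 (r = -4 + 0 = -4)
D = -24 (D = -4*4 - 8 = -16 - 8 = -24)
D**2 = (-24)**2 = 576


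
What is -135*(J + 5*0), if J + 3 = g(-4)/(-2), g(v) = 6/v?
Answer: 1215/4 ≈ 303.75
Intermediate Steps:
J = -9/4 (J = -3 + (6/(-4))/(-2) = -3 + (6*(-1/4))*(-1/2) = -3 - 3/2*(-1/2) = -3 + 3/4 = -9/4 ≈ -2.2500)
-135*(J + 5*0) = -135*(-9/4 + 5*0) = -135*(-9/4 + 0) = -135*(-9/4) = 1215/4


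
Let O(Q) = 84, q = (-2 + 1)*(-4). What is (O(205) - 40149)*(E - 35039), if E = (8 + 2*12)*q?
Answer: 1398709215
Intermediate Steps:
q = 4 (q = -1*(-4) = 4)
E = 128 (E = (8 + 2*12)*4 = (8 + 24)*4 = 32*4 = 128)
(O(205) - 40149)*(E - 35039) = (84 - 40149)*(128 - 35039) = -40065*(-34911) = 1398709215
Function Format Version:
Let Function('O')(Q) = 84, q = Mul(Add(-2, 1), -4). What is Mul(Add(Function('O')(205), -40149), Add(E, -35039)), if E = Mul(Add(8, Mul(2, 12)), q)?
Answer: 1398709215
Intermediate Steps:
q = 4 (q = Mul(-1, -4) = 4)
E = 128 (E = Mul(Add(8, Mul(2, 12)), 4) = Mul(Add(8, 24), 4) = Mul(32, 4) = 128)
Mul(Add(Function('O')(205), -40149), Add(E, -35039)) = Mul(Add(84, -40149), Add(128, -35039)) = Mul(-40065, -34911) = 1398709215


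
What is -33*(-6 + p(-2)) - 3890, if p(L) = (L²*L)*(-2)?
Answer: -4220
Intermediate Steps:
p(L) = -2*L³ (p(L) = L³*(-2) = -2*L³)
-33*(-6 + p(-2)) - 3890 = -33*(-6 - 2*(-2)³) - 3890 = -33*(-6 - 2*(-8)) - 3890 = -33*(-6 + 16) - 3890 = -33*10 - 3890 = -330 - 3890 = -4220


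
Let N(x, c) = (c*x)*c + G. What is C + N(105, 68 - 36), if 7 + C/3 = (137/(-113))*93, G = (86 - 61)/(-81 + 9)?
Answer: 871856983/8136 ≈ 1.0716e+5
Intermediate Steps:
G = -25/72 (G = 25/(-72) = 25*(-1/72) = -25/72 ≈ -0.34722)
N(x, c) = -25/72 + x*c² (N(x, c) = (c*x)*c - 25/72 = x*c² - 25/72 = -25/72 + x*c²)
C = -40596/113 (C = -21 + 3*((137/(-113))*93) = -21 + 3*((137*(-1/113))*93) = -21 + 3*(-137/113*93) = -21 + 3*(-12741/113) = -21 - 38223/113 = -40596/113 ≈ -359.26)
C + N(105, 68 - 36) = -40596/113 + (-25/72 + 105*(68 - 36)²) = -40596/113 + (-25/72 + 105*32²) = -40596/113 + (-25/72 + 105*1024) = -40596/113 + (-25/72 + 107520) = -40596/113 + 7741415/72 = 871856983/8136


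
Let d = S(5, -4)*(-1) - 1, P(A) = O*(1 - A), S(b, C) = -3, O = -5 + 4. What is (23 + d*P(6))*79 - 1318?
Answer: 1289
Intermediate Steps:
O = -1
P(A) = -1 + A (P(A) = -(1 - A) = -1 + A)
d = 2 (d = -3*(-1) - 1 = 3 - 1 = 2)
(23 + d*P(6))*79 - 1318 = (23 + 2*(-1 + 6))*79 - 1318 = (23 + 2*5)*79 - 1318 = (23 + 10)*79 - 1318 = 33*79 - 1318 = 2607 - 1318 = 1289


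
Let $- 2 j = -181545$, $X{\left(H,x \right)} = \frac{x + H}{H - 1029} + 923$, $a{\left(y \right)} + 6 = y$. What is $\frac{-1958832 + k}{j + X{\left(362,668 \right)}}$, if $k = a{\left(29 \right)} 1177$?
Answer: $- \frac{2576969174}{122319737} \approx -21.067$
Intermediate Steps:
$a{\left(y \right)} = -6 + y$
$k = 27071$ ($k = \left(-6 + 29\right) 1177 = 23 \cdot 1177 = 27071$)
$X{\left(H,x \right)} = 923 + \frac{H + x}{-1029 + H}$ ($X{\left(H,x \right)} = \frac{H + x}{-1029 + H} + 923 = 923 + \frac{H + x}{-1029 + H}$)
$j = \frac{181545}{2}$ ($j = \left(- \frac{1}{2}\right) \left(-181545\right) = \frac{181545}{2} \approx 90773.0$)
$\frac{-1958832 + k}{j + X{\left(362,668 \right)}} = \frac{-1958832 + 27071}{\frac{181545}{2} + \frac{-949767 + 668 + 924 \cdot 362}{-1029 + 362}} = - \frac{1931761}{\frac{181545}{2} + \frac{-949767 + 668 + 334488}{-667}} = - \frac{1931761}{\frac{181545}{2} - - \frac{614611}{667}} = - \frac{1931761}{\frac{181545}{2} + \frac{614611}{667}} = - \frac{1931761}{\frac{122319737}{1334}} = \left(-1931761\right) \frac{1334}{122319737} = - \frac{2576969174}{122319737}$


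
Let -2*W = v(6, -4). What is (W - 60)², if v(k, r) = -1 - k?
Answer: 12769/4 ≈ 3192.3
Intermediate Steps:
W = 7/2 (W = -(-1 - 1*6)/2 = -(-1 - 6)/2 = -½*(-7) = 7/2 ≈ 3.5000)
(W - 60)² = (7/2 - 60)² = (-113/2)² = 12769/4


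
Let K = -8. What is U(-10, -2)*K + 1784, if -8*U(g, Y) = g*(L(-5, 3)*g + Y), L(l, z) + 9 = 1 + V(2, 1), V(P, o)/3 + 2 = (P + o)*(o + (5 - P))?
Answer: 4004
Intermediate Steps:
V(P, o) = -6 + 3*(P + o)*(5 + o - P) (V(P, o) = -6 + 3*((P + o)*(o + (5 - P))) = -6 + 3*((P + o)*(5 + o - P)) = -6 + 3*(P + o)*(5 + o - P))
L(l, z) = 22 (L(l, z) = -9 + (1 + (-6 - 3*2**2 + 3*1**2 + 15*2 + 15*1)) = -9 + (1 + (-6 - 3*4 + 3*1 + 30 + 15)) = -9 + (1 + (-6 - 12 + 3 + 30 + 15)) = -9 + (1 + 30) = -9 + 31 = 22)
U(g, Y) = -g*(Y + 22*g)/8 (U(g, Y) = -g*(22*g + Y)/8 = -g*(Y + 22*g)/8)
U(-10, -2)*K + 1784 = -1/8*(-10)*(-2 + 22*(-10))*(-8) + 1784 = -1/8*(-10)*(-2 - 220)*(-8) + 1784 = -1/8*(-10)*(-222)*(-8) + 1784 = -555/2*(-8) + 1784 = 2220 + 1784 = 4004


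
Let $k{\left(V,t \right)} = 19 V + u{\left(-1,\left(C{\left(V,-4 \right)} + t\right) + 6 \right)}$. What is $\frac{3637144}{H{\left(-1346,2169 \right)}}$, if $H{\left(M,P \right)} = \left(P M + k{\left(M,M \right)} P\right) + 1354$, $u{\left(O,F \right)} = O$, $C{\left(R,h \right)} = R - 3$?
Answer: $- \frac{3637144}{58390295} \approx -0.06229$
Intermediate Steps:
$C{\left(R,h \right)} = -3 + R$ ($C{\left(R,h \right)} = R - 3 = -3 + R$)
$k{\left(V,t \right)} = -1 + 19 V$ ($k{\left(V,t \right)} = 19 V - 1 = -1 + 19 V$)
$H{\left(M,P \right)} = 1354 + M P + P \left(-1 + 19 M\right)$ ($H{\left(M,P \right)} = \left(P M + \left(-1 + 19 M\right) P\right) + 1354 = \left(M P + P \left(-1 + 19 M\right)\right) + 1354 = 1354 + M P + P \left(-1 + 19 M\right)$)
$\frac{3637144}{H{\left(-1346,2169 \right)}} = \frac{3637144}{1354 - 2169 + 20 \left(-1346\right) 2169} = \frac{3637144}{1354 - 2169 - 58389480} = \frac{3637144}{-58390295} = 3637144 \left(- \frac{1}{58390295}\right) = - \frac{3637144}{58390295}$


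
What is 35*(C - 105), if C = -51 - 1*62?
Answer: -7630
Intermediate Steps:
C = -113 (C = -51 - 62 = -113)
35*(C - 105) = 35*(-113 - 105) = 35*(-218) = -7630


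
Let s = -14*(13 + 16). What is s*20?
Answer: -8120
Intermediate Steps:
s = -406 (s = -14*29 = -406)
s*20 = -406*20 = -8120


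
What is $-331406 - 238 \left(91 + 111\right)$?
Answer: $-379482$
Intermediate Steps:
$-331406 - 238 \left(91 + 111\right) = -331406 - 48076 = -379482$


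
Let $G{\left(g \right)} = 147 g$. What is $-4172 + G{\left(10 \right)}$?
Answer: $-2702$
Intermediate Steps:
$-4172 + G{\left(10 \right)} = -4172 + 147 \cdot 10 = -4172 + 1470 = -2702$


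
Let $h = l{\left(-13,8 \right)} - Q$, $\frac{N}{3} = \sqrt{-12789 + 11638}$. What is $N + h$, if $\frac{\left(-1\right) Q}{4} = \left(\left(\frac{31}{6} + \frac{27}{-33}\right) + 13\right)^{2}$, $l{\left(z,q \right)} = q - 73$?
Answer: $\frac{1240240}{1089} + 3 i \sqrt{1151} \approx 1138.9 + 101.78 i$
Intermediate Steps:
$l{\left(z,q \right)} = -73 + q$
$N = 3 i \sqrt{1151}$ ($N = 3 \sqrt{-12789 + 11638} = 3 \sqrt{-1151} = 3 i \sqrt{1151} \approx 101.78 i$)
$Q = - \frac{1311025}{1089}$ ($Q = - 4 \left(\left(\frac{31}{6} + \frac{27}{-33}\right) + 13\right)^{2} = - 4 \left(\left(31 \cdot \frac{1}{6} + 27 \left(- \frac{1}{33}\right)\right) + 13\right)^{2} = - 4 \left(\left(\frac{31}{6} - \frac{9}{11}\right) + 13\right)^{2} = - 4 \left(\frac{287}{66} + 13\right)^{2} = - 4 \left(\frac{1145}{66}\right)^{2} = \left(-4\right) \frac{1311025}{4356} = - \frac{1311025}{1089} \approx -1203.9$)
$h = \frac{1240240}{1089}$ ($h = \left(-73 + 8\right) - - \frac{1311025}{1089} = -65 + \frac{1311025}{1089} = \frac{1240240}{1089} \approx 1138.9$)
$N + h = 3 i \sqrt{1151} + \frac{1240240}{1089} = \frac{1240240}{1089} + 3 i \sqrt{1151}$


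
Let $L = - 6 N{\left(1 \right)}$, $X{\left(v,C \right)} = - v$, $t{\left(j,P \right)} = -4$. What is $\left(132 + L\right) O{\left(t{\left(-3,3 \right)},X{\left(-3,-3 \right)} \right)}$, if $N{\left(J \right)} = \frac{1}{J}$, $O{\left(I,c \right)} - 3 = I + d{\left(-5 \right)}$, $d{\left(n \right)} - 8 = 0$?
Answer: $882$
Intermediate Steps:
$d{\left(n \right)} = 8$ ($d{\left(n \right)} = 8 + 0 = 8$)
$O{\left(I,c \right)} = 11 + I$ ($O{\left(I,c \right)} = 3 + \left(I + 8\right) = 3 + \left(8 + I\right) = 11 + I$)
$L = -6$ ($L = - \frac{6}{1} = \left(-6\right) 1 = -6$)
$\left(132 + L\right) O{\left(t{\left(-3,3 \right)},X{\left(-3,-3 \right)} \right)} = \left(132 - 6\right) \left(11 - 4\right) = 126 \cdot 7 = 882$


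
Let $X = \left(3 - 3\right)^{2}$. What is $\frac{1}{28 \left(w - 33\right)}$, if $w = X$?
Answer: $- \frac{1}{924} \approx -0.0010823$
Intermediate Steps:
$X = 0$ ($X = 0^{2} = 0$)
$w = 0$
$\frac{1}{28 \left(w - 33\right)} = \frac{1}{28 \left(0 - 33\right)} = \frac{1}{28 \left(-33\right)} = \frac{1}{-924} = - \frac{1}{924}$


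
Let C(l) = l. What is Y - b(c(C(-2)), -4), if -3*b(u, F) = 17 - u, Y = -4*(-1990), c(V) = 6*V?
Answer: 23909/3 ≈ 7969.7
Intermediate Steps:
Y = 7960
b(u, F) = -17/3 + u/3 (b(u, F) = -(17 - u)/3 = -17/3 + u/3)
Y - b(c(C(-2)), -4) = 7960 - (-17/3 + (6*(-2))/3) = 7960 - (-17/3 + (⅓)*(-12)) = 7960 - (-17/3 - 4) = 7960 - 1*(-29/3) = 7960 + 29/3 = 23909/3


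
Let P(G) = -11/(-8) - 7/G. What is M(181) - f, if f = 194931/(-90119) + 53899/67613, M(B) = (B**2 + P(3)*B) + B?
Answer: 4792178956535743/146237182728 ≈ 32770.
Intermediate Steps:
P(G) = 11/8 - 7/G (P(G) = -11*(-1/8) - 7/G = 11/8 - 7/G)
M(B) = B**2 + B/24 (M(B) = (B**2 + (11/8 - 7/3)*B) + B = (B**2 - 23*B/24) + B = B**2 + B/24)
f = -8322545722/6093215947 (f = 194931*(-1/90119) + 53899*(1/67613) = -194931/90119 + 53899/67613 = -8322545722/6093215947 ≈ -1.3659)
M(181) - f = 181*(1/24 + 181) - 1*(-8322545722/6093215947) = 181*(4345/24) + 8322545722/6093215947 = 786445/24 + 8322545722/6093215947 = 4792178956535743/146237182728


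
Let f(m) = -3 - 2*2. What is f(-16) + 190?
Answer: 183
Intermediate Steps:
f(m) = -7 (f(m) = -3 - 4 = -7)
f(-16) + 190 = -7 + 190 = 183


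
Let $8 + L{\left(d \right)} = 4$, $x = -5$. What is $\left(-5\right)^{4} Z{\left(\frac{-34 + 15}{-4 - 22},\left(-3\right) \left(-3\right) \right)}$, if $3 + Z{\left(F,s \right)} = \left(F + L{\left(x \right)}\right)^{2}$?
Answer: $\frac{3248125}{676} \approx 4804.9$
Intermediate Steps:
$L{\left(d \right)} = -4$ ($L{\left(d \right)} = -8 + 4 = -4$)
$Z{\left(F,s \right)} = -3 + \left(-4 + F\right)^{2}$ ($Z{\left(F,s \right)} = -3 + \left(F - 4\right)^{2} = -3 + \left(-4 + F\right)^{2}$)
$\left(-5\right)^{4} Z{\left(\frac{-34 + 15}{-4 - 22},\left(-3\right) \left(-3\right) \right)} = \left(-5\right)^{4} \left(-3 + \left(-4 + \frac{-34 + 15}{-4 - 22}\right)^{2}\right) = 625 \left(-3 + \left(-4 - \frac{19}{-26}\right)^{2}\right) = 625 \left(-3 + \left(-4 - - \frac{19}{26}\right)^{2}\right) = 625 \left(-3 + \left(-4 + \frac{19}{26}\right)^{2}\right) = 625 \left(-3 + \left(- \frac{85}{26}\right)^{2}\right) = 625 \left(-3 + \frac{7225}{676}\right) = 625 \cdot \frac{5197}{676} = \frac{3248125}{676}$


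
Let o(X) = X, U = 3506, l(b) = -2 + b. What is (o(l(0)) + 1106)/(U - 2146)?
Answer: 69/85 ≈ 0.81176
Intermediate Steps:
(o(l(0)) + 1106)/(U - 2146) = ((-2 + 0) + 1106)/(3506 - 2146) = (-2 + 1106)/1360 = 1104*(1/1360) = 69/85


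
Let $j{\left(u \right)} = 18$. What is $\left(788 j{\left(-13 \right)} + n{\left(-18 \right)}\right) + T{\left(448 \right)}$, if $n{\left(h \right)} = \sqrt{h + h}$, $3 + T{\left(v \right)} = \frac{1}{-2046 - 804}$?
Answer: $\frac{40415849}{2850} + 6 i \approx 14181.0 + 6.0 i$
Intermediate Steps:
$T{\left(v \right)} = - \frac{8551}{2850}$ ($T{\left(v \right)} = -3 + \frac{1}{-2046 - 804} = -3 + \frac{1}{-2850} = -3 - \frac{1}{2850} = - \frac{8551}{2850}$)
$n{\left(h \right)} = \sqrt{2} \sqrt{h}$ ($n{\left(h \right)} = \sqrt{2 h} = \sqrt{2} \sqrt{h}$)
$\left(788 j{\left(-13 \right)} + n{\left(-18 \right)}\right) + T{\left(448 \right)} = \left(788 \cdot 18 + \sqrt{2} \sqrt{-18}\right) - \frac{8551}{2850} = \left(14184 + \sqrt{2} \cdot 3 i \sqrt{2}\right) - \frac{8551}{2850} = \left(14184 + 6 i\right) - \frac{8551}{2850} = \frac{40415849}{2850} + 6 i$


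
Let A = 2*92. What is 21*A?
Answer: 3864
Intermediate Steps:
A = 184
21*A = 21*184 = 3864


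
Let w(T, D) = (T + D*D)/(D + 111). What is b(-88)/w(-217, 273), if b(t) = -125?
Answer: -6000/9289 ≈ -0.64593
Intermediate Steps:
w(T, D) = (T + D**2)/(111 + D)
b(-88)/w(-217, 273) = -125*(111 + 273)/(-217 + 273**2) = -125*384/(-217 + 74529) = -125/((1/384)*74312) = -125/9289/48 = -125*48/9289 = -6000/9289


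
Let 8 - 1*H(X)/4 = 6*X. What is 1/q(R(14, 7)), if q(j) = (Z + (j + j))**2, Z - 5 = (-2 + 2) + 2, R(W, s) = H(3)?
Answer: 1/5329 ≈ 0.00018765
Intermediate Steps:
H(X) = 32 - 24*X
R(W, s) = -40 (R(W, s) = 32 - 24*3 = 32 - 72 = -40)
Z = 7 (Z = 5 + ((-2 + 2) + 2) = 5 + (0 + 2) = 5 + 2 = 7)
q(j) = (7 + 2*j)**2 (q(j) = (7 + (j + j))**2 = (7 + 2*j)**2)
1/q(R(14, 7)) = 1/((7 + 2*(-40))**2) = 1/((7 - 80)**2) = 1/((-73)**2) = 1/5329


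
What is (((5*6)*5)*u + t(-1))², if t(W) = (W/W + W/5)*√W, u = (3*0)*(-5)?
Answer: -16/25 ≈ -0.64000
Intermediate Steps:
u = 0 (u = 0*(-5) = 0)
t(W) = √W*(1 + W/5) (t(W) = (1 + W*(⅕))*√W = (1 + W/5)*√W = √W*(1 + W/5))
(((5*6)*5)*u + t(-1))² = (((5*6)*5)*0 + √(-1)*(5 - 1)/5)² = ((30*5)*0 + (⅕)*I*4)² = (150*0 + 4*I/5)² = (0 + 4*I/5)² = (4*I/5)² = -16/25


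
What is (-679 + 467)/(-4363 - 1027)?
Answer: 106/2695 ≈ 0.039332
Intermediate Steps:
(-679 + 467)/(-4363 - 1027) = -212/(-5390) = -212*(-1/5390) = 106/2695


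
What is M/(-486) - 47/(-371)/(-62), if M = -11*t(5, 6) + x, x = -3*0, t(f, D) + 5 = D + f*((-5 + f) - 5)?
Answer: -1015895/1863162 ≈ -0.54525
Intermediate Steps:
t(f, D) = -5 + D + f*(-10 + f) (t(f, D) = -5 + (D + f*((-5 + f) - 5)) = -5 + (D + f*(-10 + f)) = -5 + D + f*(-10 + f))
x = 0
M = 264 (M = -11*(-5 + 6 + 5**2 - 10*5) + 0 = -11*(-5 + 6 + 25 - 50) + 0 = -11*(-24) + 0 = 264 + 0 = 264)
M/(-486) - 47/(-371)/(-62) = 264/(-486) - 47/(-371)/(-62) = 264*(-1/486) - 47*(-1/371)*(-1/62) = -44/81 + (47/371)*(-1/62) = -44/81 - 47/23002 = -1015895/1863162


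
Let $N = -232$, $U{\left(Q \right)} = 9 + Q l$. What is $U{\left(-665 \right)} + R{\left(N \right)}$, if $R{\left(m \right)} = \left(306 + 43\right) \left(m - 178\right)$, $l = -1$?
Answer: $-142416$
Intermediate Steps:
$U{\left(Q \right)} = 9 - Q$ ($U{\left(Q \right)} = 9 + Q \left(-1\right) = 9 - Q$)
$R{\left(m \right)} = -62122 + 349 m$ ($R{\left(m \right)} = 349 \left(-178 + m\right) = -62122 + 349 m$)
$U{\left(-665 \right)} + R{\left(N \right)} = \left(9 - -665\right) + \left(-62122 + 349 \left(-232\right)\right) = \left(9 + 665\right) - 143090 = 674 - 143090 = -142416$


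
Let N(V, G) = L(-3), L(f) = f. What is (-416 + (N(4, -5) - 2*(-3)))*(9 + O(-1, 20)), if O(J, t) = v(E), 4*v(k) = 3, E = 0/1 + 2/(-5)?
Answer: -16107/4 ≈ -4026.8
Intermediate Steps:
E = -⅖ (E = 0*1 + 2*(-⅕) = 0 - ⅖ = -⅖ ≈ -0.40000)
N(V, G) = -3
v(k) = ¾ (v(k) = (¼)*3 = ¾)
O(J, t) = ¾
(-416 + (N(4, -5) - 2*(-3)))*(9 + O(-1, 20)) = (-416 + (-3 - 2*(-3)))*(9 + ¾) = (-416 + (-3 + 6))*(39/4) = (-416 + 3)*(39/4) = -413*39/4 = -16107/4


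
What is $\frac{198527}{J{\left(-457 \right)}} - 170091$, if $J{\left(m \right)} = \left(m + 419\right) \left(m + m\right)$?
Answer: $- \frac{5907402085}{34732} \approx -1.7009 \cdot 10^{5}$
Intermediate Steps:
$J{\left(m \right)} = 2 m \left(419 + m\right)$ ($J{\left(m \right)} = \left(419 + m\right) 2 m = 2 m \left(419 + m\right)$)
$\frac{198527}{J{\left(-457 \right)}} - 170091 = \frac{198527}{2 \left(-457\right) \left(419 - 457\right)} - 170091 = \frac{198527}{2 \left(-457\right) \left(-38\right)} - 170091 = \frac{198527}{34732} - 170091 = - \frac{5907402085}{34732}$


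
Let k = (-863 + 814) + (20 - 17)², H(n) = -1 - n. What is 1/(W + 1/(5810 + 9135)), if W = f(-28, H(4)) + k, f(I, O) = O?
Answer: -14945/672524 ≈ -0.022222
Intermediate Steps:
k = -40 (k = -49 + 3² = -49 + 9 = -40)
W = -45 (W = (-1 - 1*4) - 40 = (-1 - 4) - 40 = -5 - 40 = -45)
1/(W + 1/(5810 + 9135)) = 1/(-45 + 1/(5810 + 9135)) = 1/(-45 + 1/14945) = 1/(-672524/14945) = -14945/672524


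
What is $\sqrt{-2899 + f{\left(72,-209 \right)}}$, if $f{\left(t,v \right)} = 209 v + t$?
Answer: $2 i \sqrt{11627} \approx 215.66 i$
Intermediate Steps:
$f{\left(t,v \right)} = t + 209 v$
$\sqrt{-2899 + f{\left(72,-209 \right)}} = \sqrt{-2899 + \left(72 + 209 \left(-209\right)\right)} = \sqrt{-2899 + \left(72 - 43681\right)} = \sqrt{-2899 - 43609} = \sqrt{-46508} = 2 i \sqrt{11627}$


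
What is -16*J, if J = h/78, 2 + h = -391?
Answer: 1048/13 ≈ 80.615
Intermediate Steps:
h = -393 (h = -2 - 391 = -393)
J = -131/26 (J = -393/78 = -393*1/78 = -131/26 ≈ -5.0385)
-16*J = -16*(-131/26) = 1048/13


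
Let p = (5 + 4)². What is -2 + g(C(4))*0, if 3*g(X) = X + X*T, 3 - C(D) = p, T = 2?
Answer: -2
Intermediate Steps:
p = 81 (p = 9² = 81)
C(D) = -78 (C(D) = 3 - 1*81 = 3 - 81 = -78)
g(X) = X (g(X) = (X + X*2)/3 = (X + 2*X)/3 = (3*X)/3 = X)
-2 + g(C(4))*0 = -2 - 78*0 = -2 + 0 = -2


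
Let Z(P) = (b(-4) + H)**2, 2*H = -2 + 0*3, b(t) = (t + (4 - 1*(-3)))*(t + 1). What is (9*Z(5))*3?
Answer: 2700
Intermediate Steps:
b(t) = (1 + t)*(7 + t) (b(t) = (t + (4 + 3))*(1 + t) = (t + 7)*(1 + t) = (7 + t)*(1 + t) = (1 + t)*(7 + t))
H = -1 (H = (-2 + 0*3)/2 = (-2 + 0)/2 = (1/2)*(-2) = -1)
Z(P) = 100 (Z(P) = ((7 + (-4)**2 + 8*(-4)) - 1)**2 = ((7 + 16 - 32) - 1)**2 = (-9 - 1)**2 = (-10)**2 = 100)
(9*Z(5))*3 = (9*100)*3 = 900*3 = 2700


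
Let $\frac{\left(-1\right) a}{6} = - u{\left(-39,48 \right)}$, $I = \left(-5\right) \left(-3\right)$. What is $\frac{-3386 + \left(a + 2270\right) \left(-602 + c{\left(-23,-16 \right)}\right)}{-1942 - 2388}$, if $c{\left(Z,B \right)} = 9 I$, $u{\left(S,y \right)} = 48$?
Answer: $\frac{598986}{2165} \approx 276.67$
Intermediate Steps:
$I = 15$
$c{\left(Z,B \right)} = 135$ ($c{\left(Z,B \right)} = 9 \cdot 15 = 135$)
$a = 288$ ($a = - 6 \left(\left(-1\right) 48\right) = \left(-6\right) \left(-48\right) = 288$)
$\frac{-3386 + \left(a + 2270\right) \left(-602 + c{\left(-23,-16 \right)}\right)}{-1942 - 2388} = \frac{-3386 + \left(288 + 2270\right) \left(-602 + 135\right)}{-1942 - 2388} = \frac{-3386 + 2558 \left(-467\right)}{-4330} = \left(-3386 - 1194586\right) \left(- \frac{1}{4330}\right) = \left(-1197972\right) \left(- \frac{1}{4330}\right) = \frac{598986}{2165}$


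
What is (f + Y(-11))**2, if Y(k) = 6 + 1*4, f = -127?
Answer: 13689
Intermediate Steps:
Y(k) = 10 (Y(k) = 6 + 4 = 10)
(f + Y(-11))**2 = (-127 + 10)**2 = (-117)**2 = 13689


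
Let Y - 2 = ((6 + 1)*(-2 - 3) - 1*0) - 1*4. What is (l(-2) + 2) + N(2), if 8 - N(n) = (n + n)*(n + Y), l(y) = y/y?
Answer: 151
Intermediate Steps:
l(y) = 1
Y = -37 (Y = 2 + (((6 + 1)*(-2 - 3) - 1*0) - 1*4) = 2 + ((7*(-5) + 0) - 4) = 2 + ((-35 + 0) - 4) = 2 + (-35 - 4) = 2 - 39 = -37)
N(n) = 8 - 2*n*(-37 + n) (N(n) = 8 - (n + n)*(n - 37) = 8 - 2*n*(-37 + n))
(l(-2) + 2) + N(2) = (1 + 2) + (8 - 2*2**2 + 74*2) = 3 + (8 - 2*4 + 148) = 3 + (8 - 8 + 148) = 3 + 148 = 151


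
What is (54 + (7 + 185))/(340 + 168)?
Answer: 123/254 ≈ 0.48425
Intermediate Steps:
(54 + (7 + 185))/(340 + 168) = (54 + 192)/508 = 246*(1/508) = 123/254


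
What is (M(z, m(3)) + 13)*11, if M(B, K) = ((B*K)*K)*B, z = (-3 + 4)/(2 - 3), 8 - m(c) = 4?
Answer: 319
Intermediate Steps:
m(c) = 4 (m(c) = 8 - 1*4 = 8 - 4 = 4)
z = -1 (z = 1/(-1) = 1*(-1) = -1)
M(B, K) = B²*K² (M(B, K) = (B*K²)*B = B²*K²)
(M(z, m(3)) + 13)*11 = ((-1)²*4² + 13)*11 = (1*16 + 13)*11 = (16 + 13)*11 = 29*11 = 319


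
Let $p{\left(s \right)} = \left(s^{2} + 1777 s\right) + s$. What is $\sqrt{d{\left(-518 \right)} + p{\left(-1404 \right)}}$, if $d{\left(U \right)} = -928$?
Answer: $2 i \sqrt{131506} \approx 725.28 i$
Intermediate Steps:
$p{\left(s \right)} = s^{2} + 1778 s$
$\sqrt{d{\left(-518 \right)} + p{\left(-1404 \right)}} = \sqrt{-928 - 1404 \left(1778 - 1404\right)} = \sqrt{-928 - 525096} = \sqrt{-526024} = 2 i \sqrt{131506}$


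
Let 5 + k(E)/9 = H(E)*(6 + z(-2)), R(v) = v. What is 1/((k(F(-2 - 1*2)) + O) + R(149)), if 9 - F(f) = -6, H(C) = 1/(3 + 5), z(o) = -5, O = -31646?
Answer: -8/252327 ≈ -3.1705e-5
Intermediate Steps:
H(C) = ⅛ (H(C) = 1/8 = ⅛)
F(f) = 15 (F(f) = 9 - 1*(-6) = 9 + 6 = 15)
k(E) = -351/8 (k(E) = -45 + 9*((6 - 5)/8) = -45 + 9*((⅛)*1) = -45 + 9*(⅛) = -45 + 9/8 = -351/8)
1/((k(F(-2 - 1*2)) + O) + R(149)) = 1/((-351/8 - 31646) + 149) = 1/(-253519/8 + 149) = 1/(-252327/8) = -8/252327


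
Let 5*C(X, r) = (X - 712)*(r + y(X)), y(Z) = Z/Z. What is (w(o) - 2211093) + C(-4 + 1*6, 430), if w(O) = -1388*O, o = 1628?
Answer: -4531959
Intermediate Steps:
y(Z) = 1
C(X, r) = (1 + r)*(-712 + X)/5 (C(X, r) = ((X - 712)*(r + 1))/5 = ((-712 + X)*(1 + r))/5 = ((1 + r)*(-712 + X))/5 = (1 + r)*(-712 + X)/5)
(w(o) - 2211093) + C(-4 + 1*6, 430) = (-1388*1628 - 2211093) + (-712/5 - 712/5*430 + (-4 + 1*6)/5 + (⅕)*(-4 + 1*6)*430) = (-2259664 - 2211093) + (-712/5 - 61232 + (-4 + 6)/5 + (⅕)*(-4 + 6)*430) = -4470757 + (-712/5 - 61232 + (⅕)*2 + (⅕)*2*430) = -4470757 + (-712/5 - 61232 + ⅖ + 172) = -4470757 - 61202 = -4531959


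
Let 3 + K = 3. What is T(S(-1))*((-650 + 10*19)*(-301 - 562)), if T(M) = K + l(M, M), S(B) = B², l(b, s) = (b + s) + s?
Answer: 1190940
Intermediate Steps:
K = 0 (K = -3 + 3 = 0)
l(b, s) = b + 2*s
T(M) = 3*M (T(M) = 0 + (M + 2*M) = 0 + 3*M = 3*M)
T(S(-1))*((-650 + 10*19)*(-301 - 562)) = (3*(-1)²)*((-650 + 10*19)*(-301 - 562)) = (3*1)*((-650 + 190)*(-863)) = 3*(-460*(-863)) = 3*396980 = 1190940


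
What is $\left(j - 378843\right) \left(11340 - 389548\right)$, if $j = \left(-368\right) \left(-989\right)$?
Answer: $5631895328$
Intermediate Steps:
$j = 363952$
$\left(j - 378843\right) \left(11340 - 389548\right) = \left(363952 - 378843\right) \left(11340 - 389548\right) = \left(-14891\right) \left(-378208\right) = 5631895328$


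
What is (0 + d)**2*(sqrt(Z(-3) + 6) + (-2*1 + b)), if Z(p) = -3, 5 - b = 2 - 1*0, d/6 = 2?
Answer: 144 + 144*sqrt(3) ≈ 393.42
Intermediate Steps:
d = 12 (d = 6*2 = 12)
b = 3 (b = 5 - (2 - 1*0) = 5 - (2 + 0) = 5 - 1*2 = 5 - 2 = 3)
(0 + d)**2*(sqrt(Z(-3) + 6) + (-2*1 + b)) = (0 + 12)**2*(sqrt(-3 + 6) + (-2*1 + 3)) = 12**2*(sqrt(3) + (-2 + 3)) = 144*(sqrt(3) + 1) = 144*(1 + sqrt(3)) = 144 + 144*sqrt(3)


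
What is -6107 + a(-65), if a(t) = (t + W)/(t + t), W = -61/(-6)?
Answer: -4763131/780 ≈ -6106.6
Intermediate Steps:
W = 61/6 (W = -61*(-1/6) = 61/6 ≈ 10.167)
a(t) = (61/6 + t)/(2*t) (a(t) = (t + 61/6)/(t + t) = (61/6 + t)/((2*t)) = (61/6 + t)*(1/(2*t)) = (61/6 + t)/(2*t))
-6107 + a(-65) = -6107 + (1/12)*(61 + 6*(-65))/(-65) = -6107 + (1/12)*(-1/65)*(61 - 390) = -6107 + (1/12)*(-1/65)*(-329) = -6107 + 329/780 = -4763131/780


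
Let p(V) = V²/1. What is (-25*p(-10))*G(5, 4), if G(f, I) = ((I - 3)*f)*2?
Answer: -25000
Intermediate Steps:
p(V) = V² (p(V) = 1*V² = V²)
G(f, I) = 2*f*(-3 + I) (G(f, I) = ((-3 + I)*f)*2 = (f*(-3 + I))*2 = 2*f*(-3 + I))
(-25*p(-10))*G(5, 4) = (-25*(-10)²)*(2*5*(-3 + 4)) = (-25*100)*(2*5*1) = -2500*10 = -25000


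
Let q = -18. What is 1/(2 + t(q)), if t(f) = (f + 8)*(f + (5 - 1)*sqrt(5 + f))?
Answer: 7/2074 + 10*I*sqrt(13)/13481 ≈ 0.0033751 + 0.0026745*I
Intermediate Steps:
t(f) = (8 + f)*(f + 4*sqrt(5 + f))
1/(2 + t(q)) = 1/(2 + ((-18)**2 + 8*(-18) + 32*sqrt(5 - 18) + 4*(-18)*sqrt(5 - 18))) = 1/(2 + (324 - 144 + 32*sqrt(-13) + 4*(-18)*sqrt(-13))) = 1/(2 + (324 - 144 + 32*(I*sqrt(13)) + 4*(-18)*(I*sqrt(13)))) = 1/(2 + (324 - 144 + 32*I*sqrt(13) - 72*I*sqrt(13))) = 1/(2 + (180 - 40*I*sqrt(13))) = 1/(182 - 40*I*sqrt(13))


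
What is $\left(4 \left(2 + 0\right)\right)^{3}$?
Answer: $512$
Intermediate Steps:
$\left(4 \left(2 + 0\right)\right)^{3} = \left(4 \cdot 2\right)^{3} = 8^{3} = 512$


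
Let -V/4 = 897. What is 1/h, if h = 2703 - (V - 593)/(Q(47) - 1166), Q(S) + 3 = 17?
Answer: 1152/3109675 ≈ 0.00037046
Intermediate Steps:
Q(S) = 14 (Q(S) = -3 + 17 = 14)
V = -3588 (V = -4*897 = -3588)
h = 3109675/1152 (h = 2703 - (-3588 - 593)/(14 - 1166) = 2703 - (-4181)/(-1152) = 2703 - (-4181)*(-1)/1152 = 2703 - 1*4181/1152 = 2703 - 4181/1152 = 3109675/1152 ≈ 2699.4)
1/h = 1/(3109675/1152) = 1152/3109675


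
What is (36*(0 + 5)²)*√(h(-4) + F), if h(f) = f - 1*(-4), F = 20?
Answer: 1800*√5 ≈ 4024.9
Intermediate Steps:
h(f) = 4 + f (h(f) = f + 4 = 4 + f)
(36*(0 + 5)²)*√(h(-4) + F) = (36*(0 + 5)²)*√((4 - 4) + 20) = (36*5²)*√(0 + 20) = (36*25)*√20 = 900*(2*√5) = 1800*√5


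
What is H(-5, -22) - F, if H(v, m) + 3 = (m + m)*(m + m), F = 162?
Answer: 1771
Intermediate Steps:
H(v, m) = -3 + 4*m**2 (H(v, m) = -3 + (m + m)*(m + m) = -3 + (2*m)*(2*m) = -3 + 4*m**2)
H(-5, -22) - F = (-3 + 4*(-22)**2) - 1*162 = (-3 + 4*484) - 162 = (-3 + 1936) - 162 = 1933 - 162 = 1771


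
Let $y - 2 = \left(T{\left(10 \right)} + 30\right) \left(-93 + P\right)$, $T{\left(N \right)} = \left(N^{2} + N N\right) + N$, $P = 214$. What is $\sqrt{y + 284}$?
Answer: $\sqrt{29326} \approx 171.25$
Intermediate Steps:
$T{\left(N \right)} = N + 2 N^{2}$ ($T{\left(N \right)} = \left(N^{2} + N^{2}\right) + N = 2 N^{2} + N = N + 2 N^{2}$)
$y = 29042$ ($y = 2 + \left(10 \left(1 + 2 \cdot 10\right) + 30\right) \left(-93 + 214\right) = 2 + \left(10 \left(1 + 20\right) + 30\right) 121 = 2 + \left(10 \cdot 21 + 30\right) 121 = 2 + \left(210 + 30\right) 121 = 2 + 240 \cdot 121 = 2 + 29040 = 29042$)
$\sqrt{y + 284} = \sqrt{29042 + 284} = \sqrt{29326}$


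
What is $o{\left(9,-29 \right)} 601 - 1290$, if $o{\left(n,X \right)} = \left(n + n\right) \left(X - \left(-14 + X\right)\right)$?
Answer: $150162$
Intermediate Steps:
$o{\left(n,X \right)} = 28 n$ ($o{\left(n,X \right)} = 2 n 14 = 28 n$)
$o{\left(9,-29 \right)} 601 - 1290 = 28 \cdot 9 \cdot 601 - 1290 = 252 \cdot 601 - 1290 = 151452 - 1290 = 150162$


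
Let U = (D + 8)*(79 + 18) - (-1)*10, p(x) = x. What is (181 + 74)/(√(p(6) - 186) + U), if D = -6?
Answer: 1445/1161 - 85*I*√5/2322 ≈ 1.2446 - 0.081854*I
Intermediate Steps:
U = 204 (U = (-6 + 8)*(79 + 18) - (-1)*10 = 2*97 - 1*(-10) = 194 + 10 = 204)
(181 + 74)/(√(p(6) - 186) + U) = (181 + 74)/(√(6 - 186) + 204) = 255/(√(-180) + 204) = 255/(6*I*√5 + 204) = 255/(204 + 6*I*√5)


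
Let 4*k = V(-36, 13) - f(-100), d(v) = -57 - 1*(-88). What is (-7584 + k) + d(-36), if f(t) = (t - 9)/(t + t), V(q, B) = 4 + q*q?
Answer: -5782509/800 ≈ -7228.1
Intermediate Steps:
V(q, B) = 4 + q²
d(v) = 31 (d(v) = -57 + 88 = 31)
f(t) = (-9 + t)/(2*t) (f(t) = (-9 + t)/((2*t)) = (-9 + t)*(1/(2*t)) = (-9 + t)/(2*t))
k = 259891/800 (k = ((4 + (-36)²) - (-9 - 100)/(2*(-100)))/4 = ((4 + 1296) - (-1)*(-109)/(2*100))/4 = (1300 - 1*109/200)/4 = (1300 - 109/200)/4 = (¼)*(259891/200) = 259891/800 ≈ 324.86)
(-7584 + k) + d(-36) = (-7584 + 259891/800) + 31 = -5807309/800 + 31 = -5782509/800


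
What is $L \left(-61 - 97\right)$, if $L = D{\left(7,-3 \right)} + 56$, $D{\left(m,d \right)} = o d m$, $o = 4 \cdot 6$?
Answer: $70784$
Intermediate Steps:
$o = 24$
$D{\left(m,d \right)} = 24 d m$
$L = -448$ ($L = 24 \left(-3\right) 7 + 56 = -504 + 56 = -448$)
$L \left(-61 - 97\right) = - 448 \left(-61 - 97\right) = \left(-448\right) \left(-158\right) = 70784$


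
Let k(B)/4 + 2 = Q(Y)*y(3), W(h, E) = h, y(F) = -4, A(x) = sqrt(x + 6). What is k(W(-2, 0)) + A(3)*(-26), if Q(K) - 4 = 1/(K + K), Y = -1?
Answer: -142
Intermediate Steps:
A(x) = sqrt(6 + x)
Q(K) = 4 + 1/(2*K) (Q(K) = 4 + 1/(K + K) = 4 + 1/(2*K))
k(B) = -64 (k(B) = -8 + 4*((4 + (1/2)/(-1))*(-4)) = -8 + 4*((4 + (1/2)*(-1))*(-4)) = -8 + 4*((4 - 1/2)*(-4)) = -8 + 4*((7/2)*(-4)) = -8 + 4*(-14) = -8 - 56 = -64)
k(W(-2, 0)) + A(3)*(-26) = -64 + sqrt(6 + 3)*(-26) = -64 + sqrt(9)*(-26) = -64 + 3*(-26) = -64 - 78 = -142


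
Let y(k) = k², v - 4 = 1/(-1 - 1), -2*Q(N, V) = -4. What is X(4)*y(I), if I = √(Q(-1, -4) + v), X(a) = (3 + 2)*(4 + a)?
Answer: 220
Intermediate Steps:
Q(N, V) = 2 (Q(N, V) = -½*(-4) = 2)
v = 7/2 (v = 4 + 1/(-1 - 1) = 4 + 1/(-2) = 4 - ½ = 7/2 ≈ 3.5000)
X(a) = 20 + 5*a (X(a) = 5*(4 + a) = 20 + 5*a)
I = √22/2 (I = √(2 + 7/2) = √(11/2) = √22/2 ≈ 2.3452)
X(4)*y(I) = (20 + 5*4)*(√22/2)² = (20 + 20)*(11/2) = 40*(11/2) = 220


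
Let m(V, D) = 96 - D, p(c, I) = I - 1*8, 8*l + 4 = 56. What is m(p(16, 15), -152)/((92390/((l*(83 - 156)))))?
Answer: -58838/46195 ≈ -1.2737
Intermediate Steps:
l = 13/2 (l = -1/2 + (1/8)*56 = -1/2 + 7 = 13/2 ≈ 6.5000)
p(c, I) = -8 + I (p(c, I) = I - 8 = -8 + I)
m(p(16, 15), -152)/((92390/((l*(83 - 156))))) = (96 - 1*(-152))/((92390/((13*(83 - 156)/2)))) = (96 + 152)/((92390/(((13/2)*(-73))))) = 248/((92390/(-949/2))) = 248/((92390*(-2/949))) = 248/(-184780/949) = 248*(-949/184780) = -58838/46195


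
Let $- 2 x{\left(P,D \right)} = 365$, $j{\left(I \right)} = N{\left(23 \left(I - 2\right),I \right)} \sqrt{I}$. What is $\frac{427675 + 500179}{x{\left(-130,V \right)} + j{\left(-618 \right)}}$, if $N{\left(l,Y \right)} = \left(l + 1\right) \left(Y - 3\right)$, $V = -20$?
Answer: $- \frac{677333420}{193825005425889937} - \frac{32863991142024 i \sqrt{618}}{193825005425889937} \approx -3.4946 \cdot 10^{-9} - 0.0042151 i$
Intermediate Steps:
$N{\left(l,Y \right)} = \left(1 + l\right) \left(-3 + Y\right)$
$j{\left(I \right)} = \sqrt{I} \left(135 - 68 I + I \left(-46 + 23 I\right)\right)$ ($j{\left(I \right)} = \left(-3 + I - 3 \cdot 23 \left(I - 2\right) + I 23 \left(I - 2\right)\right) \sqrt{I} = \left(-3 + I - 3 \cdot 23 \left(-2 + I\right) + I 23 \left(-2 + I\right)\right) \sqrt{I} = \left(-3 + I - 3 \left(-46 + 23 I\right) + I \left(-46 + 23 I\right)\right) \sqrt{I} = \left(-3 + I - \left(-138 + 69 I\right) + I \left(-46 + 23 I\right)\right) \sqrt{I} = \left(135 - 68 I + I \left(-46 + 23 I\right)\right) \sqrt{I} = \sqrt{I} \left(135 - 68 I + I \left(-46 + 23 I\right)\right)$)
$x{\left(P,D \right)} = - \frac{365}{2}$ ($x{\left(P,D \right)} = \left(- \frac{1}{2}\right) 365 = - \frac{365}{2}$)
$\frac{427675 + 500179}{x{\left(-130,V \right)} + j{\left(-618 \right)}} = \frac{427675 + 500179}{- \frac{365}{2} + \sqrt{-618} \left(135 - -70452 + 23 \left(-618\right)^{2}\right)} = \frac{927854}{- \frac{365}{2} + i \sqrt{618} \left(135 + 70452 + 23 \cdot 381924\right)} = \frac{927854}{- \frac{365}{2} + i \sqrt{618} \left(135 + 70452 + 8784252\right)} = \frac{927854}{- \frac{365}{2} + i \sqrt{618} \cdot 8854839} = \frac{927854}{- \frac{365}{2} + 8854839 i \sqrt{618}}$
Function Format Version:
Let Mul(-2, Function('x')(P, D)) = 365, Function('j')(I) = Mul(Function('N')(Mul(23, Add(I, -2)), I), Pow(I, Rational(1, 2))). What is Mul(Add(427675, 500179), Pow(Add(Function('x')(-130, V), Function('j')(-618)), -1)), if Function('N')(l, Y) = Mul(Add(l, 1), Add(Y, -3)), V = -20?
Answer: Add(Rational(-677333420, 193825005425889937), Mul(Rational(-32863991142024, 193825005425889937), I, Pow(618, Rational(1, 2)))) ≈ Add(-3.4946e-9, Mul(-0.0042151, I))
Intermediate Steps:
Function('N')(l, Y) = Mul(Add(1, l), Add(-3, Y))
Function('j')(I) = Mul(Pow(I, Rational(1, 2)), Add(135, Mul(-68, I), Mul(I, Add(-46, Mul(23, I))))) (Function('j')(I) = Mul(Add(-3, I, Mul(-3, Mul(23, Add(I, -2))), Mul(I, Mul(23, Add(I, -2)))), Pow(I, Rational(1, 2))) = Mul(Add(-3, I, Mul(-3, Mul(23, Add(-2, I))), Mul(I, Mul(23, Add(-2, I)))), Pow(I, Rational(1, 2))) = Mul(Add(-3, I, Mul(-3, Add(-46, Mul(23, I))), Mul(I, Add(-46, Mul(23, I)))), Pow(I, Rational(1, 2))) = Mul(Add(-3, I, Add(138, Mul(-69, I)), Mul(I, Add(-46, Mul(23, I)))), Pow(I, Rational(1, 2))) = Mul(Add(135, Mul(-68, I), Mul(I, Add(-46, Mul(23, I)))), Pow(I, Rational(1, 2))) = Mul(Pow(I, Rational(1, 2)), Add(135, Mul(-68, I), Mul(I, Add(-46, Mul(23, I))))))
Function('x')(P, D) = Rational(-365, 2) (Function('x')(P, D) = Mul(Rational(-1, 2), 365) = Rational(-365, 2))
Mul(Add(427675, 500179), Pow(Add(Function('x')(-130, V), Function('j')(-618)), -1)) = Mul(Add(427675, 500179), Pow(Add(Rational(-365, 2), Mul(Pow(-618, Rational(1, 2)), Add(135, Mul(-114, -618), Mul(23, Pow(-618, 2))))), -1)) = Mul(927854, Pow(Add(Rational(-365, 2), Mul(Mul(I, Pow(618, Rational(1, 2))), Add(135, 70452, Mul(23, 381924)))), -1)) = Mul(927854, Pow(Add(Rational(-365, 2), Mul(Mul(I, Pow(618, Rational(1, 2))), Add(135, 70452, 8784252))), -1)) = Mul(927854, Pow(Add(Rational(-365, 2), Mul(Mul(I, Pow(618, Rational(1, 2))), 8854839)), -1)) = Mul(927854, Pow(Add(Rational(-365, 2), Mul(8854839, I, Pow(618, Rational(1, 2)))), -1))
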